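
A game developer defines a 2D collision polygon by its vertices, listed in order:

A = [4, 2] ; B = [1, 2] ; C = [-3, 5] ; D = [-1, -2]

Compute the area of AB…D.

17

Apply Gauss's area formula: 2A = Σ (x_i·y_{i+1} − x_{i+1}·y_i), indices taken mod 4.
Σ = (6) + (11) + (11) + (6) = 34
Area = |Σ|/2 = 17.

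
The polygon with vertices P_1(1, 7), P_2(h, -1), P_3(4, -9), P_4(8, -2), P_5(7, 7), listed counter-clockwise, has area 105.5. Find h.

Write out the shoelace sum; only the two edges meeting at P_2 involve h:
2·Area = [(1·(-1) − h·7) + (h·(-9) − 4·(-1))] + 176
       = -16·h + 179 = 211
⇒ h = -2.

-2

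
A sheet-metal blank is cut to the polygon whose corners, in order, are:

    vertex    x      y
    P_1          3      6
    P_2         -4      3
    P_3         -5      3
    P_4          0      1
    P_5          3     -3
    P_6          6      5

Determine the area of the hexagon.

41

Apply the surveyor's formula: 2A = Σ (x_i·y_{i+1} − x_{i+1}·y_i), indices taken mod 6.
Cross-terms: 33, 3, -5, -3, 33, 21  ⇒  Σ = 82
Area = |Σ|/2 = 41.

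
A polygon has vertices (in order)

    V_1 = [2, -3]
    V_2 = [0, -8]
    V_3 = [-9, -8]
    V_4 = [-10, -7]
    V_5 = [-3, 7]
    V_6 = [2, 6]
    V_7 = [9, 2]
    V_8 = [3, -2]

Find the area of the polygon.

V_1→V_2: (2)(-8) − (0)(-3) = -16
V_2→V_3: (0)(-8) − (-9)(-8) = -72
V_3→V_4: (-9)(-7) − (-10)(-8) = -17
V_4→V_5: (-10)(7) − (-3)(-7) = -91
V_5→V_6: (-3)(6) − (2)(7) = -32
V_6→V_7: (2)(2) − (9)(6) = -50
V_7→V_8: (9)(-2) − (3)(2) = -24
V_8→V_1: (3)(-3) − (2)(-2) = -5
Σ = -307
Area = |Σ|/2 = 153.5.

153.5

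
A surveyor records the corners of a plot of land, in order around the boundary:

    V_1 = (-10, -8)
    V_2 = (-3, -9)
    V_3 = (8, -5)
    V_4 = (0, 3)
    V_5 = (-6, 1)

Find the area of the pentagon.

126.5

Apply the shoelace (surveyor's) formula: 2A = Σ (x_i·y_{i+1} − x_{i+1}·y_i), indices taken mod 5.
Σ = (66) + (87) + (24) + (18) + (58) = 253
Area = |Σ|/2 = 126.5.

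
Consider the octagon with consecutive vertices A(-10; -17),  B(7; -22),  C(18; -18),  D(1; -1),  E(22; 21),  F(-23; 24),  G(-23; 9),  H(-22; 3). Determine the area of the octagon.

Σ = (339) + (270) + (0) + (43) + (1011) + (345) + (129) + (404) = 2541
Area = |Σ|/2 = 1270.5.

1270.5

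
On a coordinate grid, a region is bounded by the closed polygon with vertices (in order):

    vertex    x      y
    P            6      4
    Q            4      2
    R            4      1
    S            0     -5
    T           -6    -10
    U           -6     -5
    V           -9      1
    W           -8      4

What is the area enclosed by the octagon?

111.5

Σ = (-4) + (-4) + (-20) + (-30) + (-30) + (-51) + (-28) + (-56) = -223
Area = |Σ|/2 = 111.5.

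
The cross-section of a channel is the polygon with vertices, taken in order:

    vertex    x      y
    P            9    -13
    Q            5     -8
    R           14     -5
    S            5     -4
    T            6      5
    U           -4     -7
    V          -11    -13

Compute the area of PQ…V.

155.5

Apply the shoelace (surveyor's) formula: 2A = Σ (x_i·y_{i+1} − x_{i+1}·y_i), indices taken mod 7.
Σ = (-7) + (87) + (-31) + (49) + (-22) + (-25) + (260) = 311
Area = |Σ|/2 = 155.5.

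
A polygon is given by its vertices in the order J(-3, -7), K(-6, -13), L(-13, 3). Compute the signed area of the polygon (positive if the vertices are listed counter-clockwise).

-45

J→K: (-3)(-13) − (-6)(-7) = -3
K→L: (-6)(3) − (-13)(-13) = -187
L→J: (-13)(-7) − (-3)(3) = 100
Σ = -90
Signed area = Σ/2 = -45 (negative ⇒ clockwise traversal).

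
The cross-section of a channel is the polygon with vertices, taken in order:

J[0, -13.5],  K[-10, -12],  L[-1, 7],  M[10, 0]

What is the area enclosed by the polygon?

211

Apply Gauss's area formula: 2A = Σ (x_i·y_{i+1} − x_{i+1}·y_i), indices taken mod 4.
J→K: (0)(-12) − (-10)(-13.5) = -135
K→L: (-10)(7) − (-1)(-12) = -82
L→M: (-1)(0) − (10)(7) = -70
M→J: (10)(-13.5) − (0)(0) = -135
Σ = -422
Area = |Σ|/2 = 211.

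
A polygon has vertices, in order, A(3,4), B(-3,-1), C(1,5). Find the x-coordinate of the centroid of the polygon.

Apply the surveyor's formula. First the cross-terms c_i = x_i·y_{i+1} − x_{i+1}·y_i:
  9, -14, -11  ⇒  2A = -16, A = -8.
Then Σ (x_i + x_{i+1})·c_i = -16, so x̄ = -16 / (6·(-8)) = 1/3.

1/3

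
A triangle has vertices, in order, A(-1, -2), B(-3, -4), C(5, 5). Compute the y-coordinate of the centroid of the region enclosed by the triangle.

-1/3

Apply the shoelace formula. First the cross-terms c_i = x_i·y_{i+1} − x_{i+1}·y_i:
  -2, 5, -5  ⇒  2A = -2, A = -1.
Then Σ (y_i + y_{i+1})·c_i = 2, so ȳ = 2 / (6·(-1)) = -1/3.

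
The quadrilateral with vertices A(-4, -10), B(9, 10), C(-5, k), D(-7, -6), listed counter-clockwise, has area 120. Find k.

4

The doubled signed area Σ (x_i y_{i+1} − x_{i+1} y_i) is linear in k.
With k=0 it equals 176; the coefficient of k is 16 (from the two edges through C).
So 16·k + 176 = 2·120 = 240 ⇒ k = 4.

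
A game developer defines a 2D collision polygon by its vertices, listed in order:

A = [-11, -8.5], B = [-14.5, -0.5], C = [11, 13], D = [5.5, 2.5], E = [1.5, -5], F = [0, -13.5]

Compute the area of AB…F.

Apply Gauss's area formula: 2A = Σ (x_i·y_{i+1} − x_{i+1}·y_i), indices taken mod 6.
Cross-terms: -117.75, -183, -44, -31.25, -20.25, -148.5  ⇒  Σ = -544.75
Area = |Σ|/2 = 272.375.

272.375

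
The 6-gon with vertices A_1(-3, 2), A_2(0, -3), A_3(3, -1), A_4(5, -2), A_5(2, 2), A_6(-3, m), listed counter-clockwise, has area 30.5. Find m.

6

The doubled signed area Σ (x_i y_{i+1} − x_{i+1} y_i) is linear in m.
With m=0 it equals 31; the coefficient of m is 5 (from the two edges through A_6).
So 5·m + 31 = 2·30.5 = 61 ⇒ m = 6.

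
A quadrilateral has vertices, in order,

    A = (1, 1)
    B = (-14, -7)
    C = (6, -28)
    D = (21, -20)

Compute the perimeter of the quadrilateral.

|AB| = √((-15)² + (-8)²) = √289 = 17
|BC| = √((20)² + (-21)²) = √841 = 29
|CD| = √((15)² + (8)²) = √289 = 17
|DA| = √((-20)² + (21)²) = √841 = 29
Perimeter = 17 + 29 + 17 + 29 = 92.

92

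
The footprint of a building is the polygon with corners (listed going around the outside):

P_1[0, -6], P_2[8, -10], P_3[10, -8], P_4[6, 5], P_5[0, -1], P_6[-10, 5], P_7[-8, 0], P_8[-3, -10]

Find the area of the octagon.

152

Apply the surveyor's formula: 2A = Σ (x_i·y_{i+1} − x_{i+1}·y_i), indices taken mod 8.
P_1→P_2: (0)(-10) − (8)(-6) = 48
P_2→P_3: (8)(-8) − (10)(-10) = 36
P_3→P_4: (10)(5) − (6)(-8) = 98
P_4→P_5: (6)(-1) − (0)(5) = -6
P_5→P_6: (0)(5) − (-10)(-1) = -10
P_6→P_7: (-10)(0) − (-8)(5) = 40
P_7→P_8: (-8)(-10) − (-3)(0) = 80
P_8→P_1: (-3)(-6) − (0)(-10) = 18
Σ = 304
Area = |Σ|/2 = 152.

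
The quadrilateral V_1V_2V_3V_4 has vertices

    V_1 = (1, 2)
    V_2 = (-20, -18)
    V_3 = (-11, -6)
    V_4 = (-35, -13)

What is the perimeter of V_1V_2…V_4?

|V_1V_2| = √((-21)² + (-20)²) = √841 = 29
|V_2V_3| = √((9)² + (12)²) = √225 = 15
|V_3V_4| = √((-24)² + (-7)²) = √625 = 25
|V_4V_1| = √((36)² + (15)²) = √1521 = 39
Perimeter = 29 + 15 + 25 + 39 = 108.

108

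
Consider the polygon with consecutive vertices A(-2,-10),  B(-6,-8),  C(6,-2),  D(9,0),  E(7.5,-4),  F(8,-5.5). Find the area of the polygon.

51.125

Apply the shoelace (surveyor's) formula: 2A = Σ (x_i·y_{i+1} − x_{i+1}·y_i), indices taken mod 6.
Cross-terms: -44, 60, 18, -36, -9.25, -91  ⇒  Σ = -102.25
Area = |Σ|/2 = 51.125.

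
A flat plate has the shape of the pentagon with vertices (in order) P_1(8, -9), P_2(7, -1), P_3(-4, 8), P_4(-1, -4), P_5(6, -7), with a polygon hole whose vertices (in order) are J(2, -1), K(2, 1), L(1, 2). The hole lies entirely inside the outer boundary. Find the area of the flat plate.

Outer boundary:
Apply the shoelace formula: 2A = Σ (x_i·y_{i+1} − x_{i+1}·y_i), indices taken mod 5.
Cross-terms: 55, 52, 24, 31, 2  ⇒  Σ = 164
Area = |Σ|/2 = 82.
Hole:
Apply the surveyor's formula: 2A = Σ (x_i·y_{i+1} − x_{i+1}·y_i), indices taken mod 3.
Cross-terms: 4, 3, -5  ⇒  Σ = 2
Area = |Σ|/2 = 1.
Net area = 82 − 1 = 81.

81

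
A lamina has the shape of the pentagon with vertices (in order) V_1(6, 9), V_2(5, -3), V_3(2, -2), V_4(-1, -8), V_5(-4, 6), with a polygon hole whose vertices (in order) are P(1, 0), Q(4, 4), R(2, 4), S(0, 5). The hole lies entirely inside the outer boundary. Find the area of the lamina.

Outer boundary:
Apply the surveyor's formula: 2A = Σ (x_i·y_{i+1} − x_{i+1}·y_i), indices taken mod 5.
V_1→V_2: (6)(-3) − (5)(9) = -63
V_2→V_3: (5)(-2) − (2)(-3) = -4
V_3→V_4: (2)(-8) − (-1)(-2) = -18
V_4→V_5: (-1)(6) − (-4)(-8) = -38
V_5→V_1: (-4)(9) − (6)(6) = -72
Σ = -195
Area = |Σ|/2 = 97.5.
Hole:
Cross-terms: 4, 8, 10, -5  ⇒  Σ = 17
Area = |Σ|/2 = 8.5.
Net area = 97.5 − 8.5 = 89.

89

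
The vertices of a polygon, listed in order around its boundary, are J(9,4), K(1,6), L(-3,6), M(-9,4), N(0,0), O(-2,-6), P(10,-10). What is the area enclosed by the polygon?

Apply Gauss's area formula: 2A = Σ (x_i·y_{i+1} − x_{i+1}·y_i), indices taken mod 7.
Σ = (50) + (24) + (42) + (0) + (0) + (80) + (130) = 326
Area = |Σ|/2 = 163.

163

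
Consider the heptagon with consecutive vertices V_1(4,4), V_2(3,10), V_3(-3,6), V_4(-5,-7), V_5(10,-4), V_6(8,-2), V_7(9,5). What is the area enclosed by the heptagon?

Apply the surveyor's formula: 2A = Σ (x_i·y_{i+1} − x_{i+1}·y_i), indices taken mod 7.
Σ = (28) + (48) + (51) + (90) + (12) + (58) + (16) = 303
Area = |Σ|/2 = 151.5.

151.5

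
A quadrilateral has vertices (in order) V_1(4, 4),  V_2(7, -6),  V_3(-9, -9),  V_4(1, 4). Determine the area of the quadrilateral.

Apply the shoelace (surveyor's) formula: 2A = Σ (x_i·y_{i+1} − x_{i+1}·y_i), indices taken mod 4.
Σ = (-52) + (-117) + (-27) + (-12) = -208
Area = |Σ|/2 = 104.

104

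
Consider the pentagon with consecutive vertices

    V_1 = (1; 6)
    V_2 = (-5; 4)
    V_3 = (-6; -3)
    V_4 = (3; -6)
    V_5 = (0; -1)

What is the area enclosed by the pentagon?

58

Apply the shoelace formula: 2A = Σ (x_i·y_{i+1} − x_{i+1}·y_i), indices taken mod 5.
Σ = (34) + (39) + (45) + (-3) + (1) = 116
Area = |Σ|/2 = 58.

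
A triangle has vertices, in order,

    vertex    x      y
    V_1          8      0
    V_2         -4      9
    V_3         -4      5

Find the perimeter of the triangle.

|V_1V_2| = √((-12)² + (9)²) = √225 = 15
|V_2V_3| = √((0)² + (-4)²) = √16 = 4
|V_3V_1| = √((12)² + (-5)²) = √169 = 13
Perimeter = 15 + 4 + 13 = 32.

32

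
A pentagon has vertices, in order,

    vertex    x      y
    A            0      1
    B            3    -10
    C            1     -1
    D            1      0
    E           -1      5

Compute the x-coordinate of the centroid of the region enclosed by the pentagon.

22/27

Apply the shoelace formula. First the cross-terms c_i = x_i·y_{i+1} − x_{i+1}·y_i:
  -3, 7, 1, 5, -1  ⇒  2A = 9, A = 4.5.
Then Σ (x_i + x_{i+1})·c_i = 22, so x̄ = 22 / (6·4.5) = 22/27.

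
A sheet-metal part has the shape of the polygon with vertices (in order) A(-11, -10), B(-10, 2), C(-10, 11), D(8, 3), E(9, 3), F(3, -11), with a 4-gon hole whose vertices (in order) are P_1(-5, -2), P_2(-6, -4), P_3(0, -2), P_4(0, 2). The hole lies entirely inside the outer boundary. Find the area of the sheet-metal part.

Outer boundary:
A→B: (-11)(2) − (-10)(-10) = -122
B→C: (-10)(11) − (-10)(2) = -90
C→D: (-10)(3) − (8)(11) = -118
D→E: (8)(3) − (9)(3) = -3
E→F: (9)(-11) − (3)(3) = -108
F→A: (3)(-10) − (-11)(-11) = -151
Σ = -592
Area = |Σ|/2 = 296.
Hole:
Cross-terms: 8, 12, 0, 10  ⇒  Σ = 30
Area = |Σ|/2 = 15.
Net area = 296 − 15 = 281.

281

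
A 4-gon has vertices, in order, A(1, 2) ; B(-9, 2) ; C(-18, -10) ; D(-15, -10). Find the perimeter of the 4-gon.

|AB| = √((-10)² + (0)²) = √100 = 10
|BC| = √((-9)² + (-12)²) = √225 = 15
|CD| = √((3)² + (0)²) = √9 = 3
|DA| = √((16)² + (12)²) = √400 = 20
Perimeter = 10 + 15 + 3 + 20 = 48.

48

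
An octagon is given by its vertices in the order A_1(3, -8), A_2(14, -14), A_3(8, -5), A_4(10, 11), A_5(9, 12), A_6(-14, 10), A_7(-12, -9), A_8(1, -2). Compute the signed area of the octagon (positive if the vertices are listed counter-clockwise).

Apply the shoelace formula: 2A = Σ (x_i·y_{i+1} − x_{i+1}·y_i), indices taken mod 8.
A_1→A_2: (3)(-14) − (14)(-8) = 70
A_2→A_3: (14)(-5) − (8)(-14) = 42
A_3→A_4: (8)(11) − (10)(-5) = 138
A_4→A_5: (10)(12) − (9)(11) = 21
A_5→A_6: (9)(10) − (-14)(12) = 258
A_6→A_7: (-14)(-9) − (-12)(10) = 246
A_7→A_8: (-12)(-2) − (1)(-9) = 33
A_8→A_1: (1)(-8) − (3)(-2) = -2
Σ = 806
Signed area = Σ/2 = 403 (positive ⇒ counter-clockwise traversal).

403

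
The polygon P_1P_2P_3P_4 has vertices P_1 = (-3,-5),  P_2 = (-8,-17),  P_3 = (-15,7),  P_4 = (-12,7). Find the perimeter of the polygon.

56

|P_1P_2| = √((-5)² + (-12)²) = √169 = 13
|P_2P_3| = √((-7)² + (24)²) = √625 = 25
|P_3P_4| = √((3)² + (0)²) = √9 = 3
|P_4P_1| = √((9)² + (-12)²) = √225 = 15
Perimeter = 13 + 25 + 3 + 15 = 56.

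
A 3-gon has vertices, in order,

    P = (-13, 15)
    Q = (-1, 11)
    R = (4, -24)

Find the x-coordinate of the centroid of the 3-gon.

Apply the shoelace formula. First the cross-terms c_i = x_i·y_{i+1} − x_{i+1}·y_i:
  -128, -20, -252  ⇒  2A = -400, A = -200.
Then Σ (x_i + x_{i+1})·c_i = 4000, so x̄ = 4000 / (6·(-200)) = -10/3.

-10/3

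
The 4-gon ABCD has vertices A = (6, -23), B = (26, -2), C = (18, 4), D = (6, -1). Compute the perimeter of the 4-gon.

|AB| = √((20)² + (21)²) = √841 = 29
|BC| = √((-8)² + (6)²) = √100 = 10
|CD| = √((-12)² + (-5)²) = √169 = 13
|DA| = √((0)² + (-22)²) = √484 = 22
Perimeter = 29 + 10 + 13 + 22 = 74.

74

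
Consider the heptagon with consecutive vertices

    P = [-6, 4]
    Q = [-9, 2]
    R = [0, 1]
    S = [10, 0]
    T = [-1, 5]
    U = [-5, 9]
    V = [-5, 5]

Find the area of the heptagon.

50.5

P→Q: (-6)(2) − (-9)(4) = 24
Q→R: (-9)(1) − (0)(2) = -9
R→S: (0)(0) − (10)(1) = -10
S→T: (10)(5) − (-1)(0) = 50
T→U: (-1)(9) − (-5)(5) = 16
U→V: (-5)(5) − (-5)(9) = 20
V→P: (-5)(4) − (-6)(5) = 10
Σ = 101
Area = |Σ|/2 = 50.5.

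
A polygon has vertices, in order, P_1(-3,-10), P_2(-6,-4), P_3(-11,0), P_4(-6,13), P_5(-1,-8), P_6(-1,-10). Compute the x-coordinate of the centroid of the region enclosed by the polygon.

-815/144

Apply Gauss's area formula. First the cross-terms c_i = x_i·y_{i+1} − x_{i+1}·y_i:
  -48, -44, -143, 61, 2, -20  ⇒  2A = -192, A = -96.
Then Σ (x_i + x_{i+1})·c_i = 3260, so x̄ = 3260 / (6·(-96)) = -815/144.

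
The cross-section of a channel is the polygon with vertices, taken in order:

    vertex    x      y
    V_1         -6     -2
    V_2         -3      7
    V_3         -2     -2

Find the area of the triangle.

Apply the shoelace (surveyor's) formula: 2A = Σ (x_i·y_{i+1} − x_{i+1}·y_i), indices taken mod 3.
Cross-terms: -48, 20, -8  ⇒  Σ = -36
Area = |Σ|/2 = 18.

18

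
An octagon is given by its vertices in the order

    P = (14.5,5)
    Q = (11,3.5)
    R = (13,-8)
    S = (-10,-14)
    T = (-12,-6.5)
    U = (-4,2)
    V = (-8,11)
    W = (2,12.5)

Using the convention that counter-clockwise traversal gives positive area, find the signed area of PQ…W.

-437

Apply Gauss's area formula: 2A = Σ (x_i·y_{i+1} − x_{i+1}·y_i), indices taken mod 8.
Cross-terms: -4.25, -133.5, -262, -103, -50, -28, -122, -171.25  ⇒  Σ = -874
Signed area = Σ/2 = -437 (negative ⇒ clockwise traversal).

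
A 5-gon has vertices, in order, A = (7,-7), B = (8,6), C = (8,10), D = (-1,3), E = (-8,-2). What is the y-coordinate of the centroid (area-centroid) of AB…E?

Apply Gauss's area formula. First the cross-terms c_i = x_i·y_{i+1} − x_{i+1}·y_i:
  98, 32, 34, 26, 70  ⇒  2A = 260, A = 130.
Then Σ (y_i + y_{i+1})·c_i = 252, so ȳ = 252 / (6·130) = 21/65.

21/65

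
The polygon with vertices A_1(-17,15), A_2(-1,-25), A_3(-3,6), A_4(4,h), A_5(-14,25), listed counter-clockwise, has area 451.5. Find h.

23

Write out the shoelace sum; only the two edges meeting at A_4 involve h:
2·Area = [((-3)·h − 4·6) + (4·25 − (-14)·h)] + 574
       = 11·h + 650 = 903
⇒ h = 23.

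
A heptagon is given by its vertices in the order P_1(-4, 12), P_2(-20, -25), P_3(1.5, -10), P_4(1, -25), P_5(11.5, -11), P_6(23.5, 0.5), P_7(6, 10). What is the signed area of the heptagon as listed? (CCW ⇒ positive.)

Apply the shoelace (surveyor's) formula: 2A = Σ (x_i·y_{i+1} − x_{i+1}·y_i), indices taken mod 7.
P_1→P_2: (-4)(-25) − (-20)(12) = 340
P_2→P_3: (-20)(-10) − (1.5)(-25) = 237.5
P_3→P_4: (1.5)(-25) − (1)(-10) = -27.5
P_4→P_5: (1)(-11) − (11.5)(-25) = 276.5
P_5→P_6: (11.5)(0.5) − (23.5)(-11) = 264.25
P_6→P_7: (23.5)(10) − (6)(0.5) = 232
P_7→P_1: (6)(12) − (-4)(10) = 112
Σ = 1434.75
Signed area = Σ/2 = 717.375 (positive ⇒ counter-clockwise traversal).

717.375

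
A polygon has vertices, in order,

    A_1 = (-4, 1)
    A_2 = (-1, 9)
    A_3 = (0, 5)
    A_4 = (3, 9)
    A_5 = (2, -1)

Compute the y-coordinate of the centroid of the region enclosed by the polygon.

Apply the surveyor's formula. First the cross-terms c_i = x_i·y_{i+1} − x_{i+1}·y_i:
  -35, -5, -15, -21, -2  ⇒  2A = -78, A = -39.
Then Σ (y_i + y_{i+1})·c_i = -798, so ȳ = -798 / (6·(-39)) = 133/39.

133/39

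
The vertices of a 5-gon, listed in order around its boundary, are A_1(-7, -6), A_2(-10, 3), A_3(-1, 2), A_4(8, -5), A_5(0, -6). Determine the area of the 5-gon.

99.5

Σ = (-81) + (-17) + (-11) + (-48) + (-42) = -199
Area = |Σ|/2 = 99.5.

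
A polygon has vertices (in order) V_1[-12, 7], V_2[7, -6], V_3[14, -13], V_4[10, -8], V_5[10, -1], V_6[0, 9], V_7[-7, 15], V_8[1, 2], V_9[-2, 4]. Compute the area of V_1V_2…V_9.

Apply the surveyor's formula: 2A = Σ (x_i·y_{i+1} − x_{i+1}·y_i), indices taken mod 9.
Cross-terms: 23, -7, 18, 70, 90, 63, -29, 8, 34  ⇒  Σ = 270
Area = |Σ|/2 = 135.

135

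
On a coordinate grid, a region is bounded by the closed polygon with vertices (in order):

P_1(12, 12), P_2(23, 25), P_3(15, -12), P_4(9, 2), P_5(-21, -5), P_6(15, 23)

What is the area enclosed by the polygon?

Apply the shoelace (surveyor's) formula: 2A = Σ (x_i·y_{i+1} − x_{i+1}·y_i), indices taken mod 6.
Cross-terms: 24, -651, 138, -3, -408, -96  ⇒  Σ = -996
Area = |Σ|/2 = 498.

498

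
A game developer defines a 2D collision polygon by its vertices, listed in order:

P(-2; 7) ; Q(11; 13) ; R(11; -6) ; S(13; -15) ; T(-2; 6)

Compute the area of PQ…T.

Apply Gauss's area formula: 2A = Σ (x_i·y_{i+1} − x_{i+1}·y_i), indices taken mod 5.
Σ = (-103) + (-209) + (-87) + (48) + (-2) = -353
Area = |Σ|/2 = 176.5.

176.5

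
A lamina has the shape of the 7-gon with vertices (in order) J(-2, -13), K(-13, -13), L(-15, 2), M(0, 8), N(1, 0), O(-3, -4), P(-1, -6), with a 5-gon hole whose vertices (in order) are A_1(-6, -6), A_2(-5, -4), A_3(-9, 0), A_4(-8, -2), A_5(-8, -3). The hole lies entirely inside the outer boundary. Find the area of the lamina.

Outer boundary:
Σ = (-143) + (-221) + (-120) + (-8) + (-4) + (14) + (1) = -481
Area = |Σ|/2 = 240.5.
Hole:
Apply Gauss's area formula: 2A = Σ (x_i·y_{i+1} − x_{i+1}·y_i), indices taken mod 5.
Σ = (-6) + (-36) + (18) + (8) + (30) = 14
Area = |Σ|/2 = 7.
Net area = 240.5 − 7 = 233.5.

233.5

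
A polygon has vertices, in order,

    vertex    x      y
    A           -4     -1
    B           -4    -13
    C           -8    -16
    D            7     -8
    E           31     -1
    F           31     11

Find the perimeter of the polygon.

108

|AB| = √((0)² + (-12)²) = √144 = 12
|BC| = √((-4)² + (-3)²) = √25 = 5
|CD| = √((15)² + (8)²) = √289 = 17
|DE| = √((24)² + (7)²) = √625 = 25
|EF| = √((0)² + (12)²) = √144 = 12
|FA| = √((-35)² + (-12)²) = √1369 = 37
Perimeter = 12 + 5 + 17 + 25 + 12 + 37 = 108.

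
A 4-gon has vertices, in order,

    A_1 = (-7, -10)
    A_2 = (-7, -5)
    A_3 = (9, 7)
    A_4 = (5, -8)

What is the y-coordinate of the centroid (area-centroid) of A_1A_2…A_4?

Apply the shoelace (surveyor's) formula. First the cross-terms c_i = x_i·y_{i+1} − x_{i+1}·y_i:
  -35, -4, -107, -106  ⇒  2A = -252, A = -126.
Then Σ (y_i + y_{i+1})·c_i = 2532, so ȳ = 2532 / (6·(-126)) = -211/63.

-211/63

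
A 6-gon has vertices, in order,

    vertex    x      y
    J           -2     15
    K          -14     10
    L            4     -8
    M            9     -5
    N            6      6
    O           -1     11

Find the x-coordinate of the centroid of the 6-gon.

Apply the shoelace (surveyor's) formula. First the cross-terms c_i = x_i·y_{i+1} − x_{i+1}·y_i:
  190, 72, 52, 84, 72, 7  ⇒  2A = 477, A = 238.5.
Then Σ (x_i + x_{i+1})·c_i = -1485, so x̄ = -1485 / (6·238.5) = -55/53.

-55/53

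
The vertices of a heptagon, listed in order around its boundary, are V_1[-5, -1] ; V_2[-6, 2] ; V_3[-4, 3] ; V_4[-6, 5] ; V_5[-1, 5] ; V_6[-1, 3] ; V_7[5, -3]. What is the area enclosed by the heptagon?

41.5

Apply the shoelace formula: 2A = Σ (x_i·y_{i+1} − x_{i+1}·y_i), indices taken mod 7.
Σ = (-16) + (-10) + (-2) + (-25) + (2) + (-12) + (-20) = -83
Area = |Σ|/2 = 41.5.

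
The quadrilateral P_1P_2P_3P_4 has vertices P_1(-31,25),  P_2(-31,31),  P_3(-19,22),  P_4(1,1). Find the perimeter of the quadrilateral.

|P_1P_2| = √((0)² + (6)²) = √36 = 6
|P_2P_3| = √((12)² + (-9)²) = √225 = 15
|P_3P_4| = √((20)² + (-21)²) = √841 = 29
|P_4P_1| = √((-32)² + (24)²) = √1600 = 40
Perimeter = 6 + 15 + 29 + 40 = 90.

90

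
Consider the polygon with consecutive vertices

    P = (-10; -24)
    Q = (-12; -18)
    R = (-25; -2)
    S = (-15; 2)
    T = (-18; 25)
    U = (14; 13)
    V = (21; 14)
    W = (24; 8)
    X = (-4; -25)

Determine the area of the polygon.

1252

Apply the shoelace (surveyor's) formula: 2A = Σ (x_i·y_{i+1} − x_{i+1}·y_i), indices taken mod 9.
Σ = (-108) + (-426) + (-80) + (-339) + (-584) + (-77) + (-168) + (-568) + (-154) = -2504
Area = |Σ|/2 = 1252.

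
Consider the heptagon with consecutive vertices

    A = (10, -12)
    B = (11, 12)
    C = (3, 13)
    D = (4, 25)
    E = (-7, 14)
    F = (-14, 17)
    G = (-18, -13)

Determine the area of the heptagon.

762

Apply the surveyor's formula: 2A = Σ (x_i·y_{i+1} − x_{i+1}·y_i), indices taken mod 7.
Σ = (252) + (107) + (23) + (231) + (77) + (488) + (346) = 1524
Area = |Σ|/2 = 762.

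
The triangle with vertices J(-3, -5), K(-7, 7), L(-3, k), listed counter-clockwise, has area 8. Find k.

-9

Write out the shoelace sum; only the two edges meeting at L involve k:
2·Area = [((-7)·k − (-3)·7) + ((-3)·(-5) − (-3)·k)] + -56
       = -4·k + -20 = 16
⇒ k = -9.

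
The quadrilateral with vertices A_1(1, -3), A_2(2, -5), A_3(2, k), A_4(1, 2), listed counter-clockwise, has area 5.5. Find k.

1

The doubled signed area Σ (x_i y_{i+1} − x_{i+1} y_i) is linear in k.
With k=0 it equals 10; the coefficient of k is 1 (from the two edges through A_3).
So 1·k + 10 = 2·5.5 = 11 ⇒ k = 1.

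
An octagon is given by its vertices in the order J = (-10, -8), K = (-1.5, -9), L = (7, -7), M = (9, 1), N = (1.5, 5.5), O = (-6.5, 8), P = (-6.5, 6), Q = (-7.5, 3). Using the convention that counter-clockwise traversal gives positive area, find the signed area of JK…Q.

Apply the surveyor's formula: 2A = Σ (x_i·y_{i+1} − x_{i+1}·y_i), indices taken mod 8.
Σ = (78) + (73.5) + (70) + (48) + (47.75) + (13) + (25.5) + (90) = 445.75
Signed area = Σ/2 = 222.875 (positive ⇒ counter-clockwise traversal).

222.875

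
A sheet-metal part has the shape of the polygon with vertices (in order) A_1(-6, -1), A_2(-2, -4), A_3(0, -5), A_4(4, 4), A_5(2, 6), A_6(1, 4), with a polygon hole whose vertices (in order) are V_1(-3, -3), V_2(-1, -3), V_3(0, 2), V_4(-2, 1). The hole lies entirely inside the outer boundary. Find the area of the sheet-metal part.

38

Outer boundary:
Apply the shoelace (surveyor's) formula: 2A = Σ (x_i·y_{i+1} − x_{i+1}·y_i), indices taken mod 6.
Σ = (22) + (10) + (20) + (16) + (2) + (23) = 93
Area = |Σ|/2 = 46.5.
Hole:
Apply the surveyor's formula: 2A = Σ (x_i·y_{i+1} − x_{i+1}·y_i), indices taken mod 4.
V_1→V_2: (-3)(-3) − (-1)(-3) = 6
V_2→V_3: (-1)(2) − (0)(-3) = -2
V_3→V_4: (0)(1) − (-2)(2) = 4
V_4→V_1: (-2)(-3) − (-3)(1) = 9
Σ = 17
Area = |Σ|/2 = 8.5.
Net area = 46.5 − 8.5 = 38.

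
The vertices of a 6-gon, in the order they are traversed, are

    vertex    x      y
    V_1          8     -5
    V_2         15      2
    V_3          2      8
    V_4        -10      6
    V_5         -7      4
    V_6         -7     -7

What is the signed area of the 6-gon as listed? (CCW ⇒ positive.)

Σ = (91) + (116) + (92) + (2) + (77) + (91) = 469
Signed area = Σ/2 = 234.5 (positive ⇒ counter-clockwise traversal).

234.5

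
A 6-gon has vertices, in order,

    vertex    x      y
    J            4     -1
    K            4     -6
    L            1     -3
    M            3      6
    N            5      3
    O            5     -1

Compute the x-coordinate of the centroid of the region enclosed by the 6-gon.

Apply the shoelace formula. First the cross-terms c_i = x_i·y_{i+1} − x_{i+1}·y_i:
  -20, -6, 15, -21, -20, -1  ⇒  2A = -53, A = -26.5.
Then Σ (x_i + x_{i+1})·c_i = -507, so x̄ = -507 / (6·(-26.5)) = 169/53.

169/53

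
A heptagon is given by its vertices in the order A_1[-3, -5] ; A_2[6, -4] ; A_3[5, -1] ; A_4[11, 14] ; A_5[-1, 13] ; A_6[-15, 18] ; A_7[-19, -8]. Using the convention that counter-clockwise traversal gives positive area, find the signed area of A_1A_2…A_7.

502

Apply the shoelace (surveyor's) formula: 2A = Σ (x_i·y_{i+1} − x_{i+1}·y_i), indices taken mod 7.
Σ = (42) + (14) + (81) + (157) + (177) + (462) + (71) = 1004
Signed area = Σ/2 = 502 (positive ⇒ counter-clockwise traversal).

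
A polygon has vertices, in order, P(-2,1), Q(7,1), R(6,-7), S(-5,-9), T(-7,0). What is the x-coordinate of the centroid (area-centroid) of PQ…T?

Apply the shoelace (surveyor's) formula. First the cross-terms c_i = x_i·y_{i+1} − x_{i+1}·y_i:
  -9, -55, -89, -63, -7  ⇒  2A = -223, A = -111.5.
Then Σ (x_i + x_{i+1})·c_i = -30, so x̄ = -30 / (6·(-111.5)) = 10/223.

10/223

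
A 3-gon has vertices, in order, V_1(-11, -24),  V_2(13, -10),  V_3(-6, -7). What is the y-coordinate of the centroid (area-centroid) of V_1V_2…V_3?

-41/3

Apply the surveyor's formula. First the cross-terms c_i = x_i·y_{i+1} − x_{i+1}·y_i:
  422, -151, 67  ⇒  2A = 338, A = 169.
Then Σ (y_i + y_{i+1})·c_i = -13858, so ȳ = -13858 / (6·169) = -41/3.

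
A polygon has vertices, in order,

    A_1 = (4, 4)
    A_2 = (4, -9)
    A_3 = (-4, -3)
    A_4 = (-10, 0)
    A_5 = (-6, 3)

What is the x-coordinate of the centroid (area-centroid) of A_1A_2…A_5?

Apply Gauss's area formula. First the cross-terms c_i = x_i·y_{i+1} − x_{i+1}·y_i:
  -52, -48, -30, -30, -36  ⇒  2A = -196, A = -98.
Then Σ (x_i + x_{i+1})·c_i = 556, so x̄ = 556 / (6·(-98)) = -139/147.

-139/147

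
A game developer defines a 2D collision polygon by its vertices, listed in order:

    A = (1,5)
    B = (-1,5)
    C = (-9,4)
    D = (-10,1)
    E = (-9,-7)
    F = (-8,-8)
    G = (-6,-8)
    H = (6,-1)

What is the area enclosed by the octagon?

139

Apply the shoelace (surveyor's) formula: 2A = Σ (x_i·y_{i+1} − x_{i+1}·y_i), indices taken mod 8.
Σ = (10) + (41) + (31) + (79) + (16) + (16) + (54) + (31) = 278
Area = |Σ|/2 = 139.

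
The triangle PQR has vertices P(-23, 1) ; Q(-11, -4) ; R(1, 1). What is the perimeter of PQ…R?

|PQ| = √((12)² + (-5)²) = √169 = 13
|QR| = √((12)² + (5)²) = √169 = 13
|RP| = √((-24)² + (0)²) = √576 = 24
Perimeter = 13 + 13 + 24 = 50.

50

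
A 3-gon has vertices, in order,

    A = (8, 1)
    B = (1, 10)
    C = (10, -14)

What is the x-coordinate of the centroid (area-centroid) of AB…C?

Apply the shoelace formula. First the cross-terms c_i = x_i·y_{i+1} − x_{i+1}·y_i:
  79, -114, 122  ⇒  2A = 87, A = 43.5.
Then Σ (x_i + x_{i+1})·c_i = 1653, so x̄ = 1653 / (6·43.5) = 19/3.

19/3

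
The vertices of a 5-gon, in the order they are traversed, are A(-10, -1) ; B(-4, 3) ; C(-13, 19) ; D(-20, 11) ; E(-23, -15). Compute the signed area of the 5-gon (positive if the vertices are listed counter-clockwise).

Apply the shoelace formula: 2A = Σ (x_i·y_{i+1} − x_{i+1}·y_i), indices taken mod 5.
Σ = (-34) + (-37) + (237) + (553) + (-127) = 592
Signed area = Σ/2 = 296 (positive ⇒ counter-clockwise traversal).

296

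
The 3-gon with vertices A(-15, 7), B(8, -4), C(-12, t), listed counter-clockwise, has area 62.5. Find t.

Write out the shoelace sum; only the two edges meeting at C involve t:
2·Area = [(8·t − (-12)·(-4)) + ((-12)·7 − (-15)·t)] + 4
       = 23·t + -128 = 125
⇒ t = 11.

11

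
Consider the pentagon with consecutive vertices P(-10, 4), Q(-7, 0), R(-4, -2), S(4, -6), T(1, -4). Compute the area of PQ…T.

Apply the shoelace formula: 2A = Σ (x_i·y_{i+1} − x_{i+1}·y_i), indices taken mod 5.
Σ = (28) + (14) + (32) + (-10) + (-36) = 28
Area = |Σ|/2 = 14.

14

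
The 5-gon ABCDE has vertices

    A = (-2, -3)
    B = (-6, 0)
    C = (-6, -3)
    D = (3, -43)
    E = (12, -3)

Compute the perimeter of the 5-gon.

|AB| = √((-4)² + (3)²) = √25 = 5
|BC| = √((0)² + (-3)²) = √9 = 3
|CD| = √((9)² + (-40)²) = √1681 = 41
|DE| = √((9)² + (40)²) = √1681 = 41
|EA| = √((-14)² + (0)²) = √196 = 14
Perimeter = 5 + 3 + 41 + 41 + 14 = 104.

104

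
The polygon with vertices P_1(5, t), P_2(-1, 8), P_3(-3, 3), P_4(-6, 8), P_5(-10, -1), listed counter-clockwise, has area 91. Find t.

-4

The doubled signed area Σ (x_i y_{i+1} − x_{i+1} y_i) is linear in t.
With t=0 it equals 146; the coefficient of t is -9 (from the two edges through P_1).
So -9·t + 146 = 2·91 = 182 ⇒ t = -4.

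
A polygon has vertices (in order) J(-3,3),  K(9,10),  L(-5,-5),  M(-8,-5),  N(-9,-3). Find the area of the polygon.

62

Apply Gauss's area formula: 2A = Σ (x_i·y_{i+1} − x_{i+1}·y_i), indices taken mod 5.
Cross-terms: -57, 5, -15, -21, -36  ⇒  Σ = -124
Area = |Σ|/2 = 62.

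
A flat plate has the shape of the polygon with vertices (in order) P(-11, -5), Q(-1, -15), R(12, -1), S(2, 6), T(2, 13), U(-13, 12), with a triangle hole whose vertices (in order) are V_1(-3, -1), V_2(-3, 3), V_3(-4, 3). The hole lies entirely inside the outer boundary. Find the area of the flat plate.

407.5

Outer boundary:
Apply the shoelace (surveyor's) formula: 2A = Σ (x_i·y_{i+1} − x_{i+1}·y_i), indices taken mod 6.
Cross-terms: 160, 181, 74, 14, 193, 197  ⇒  Σ = 819
Area = |Σ|/2 = 409.5.
Hole:
Apply the shoelace formula: 2A = Σ (x_i·y_{i+1} − x_{i+1}·y_i), indices taken mod 3.
Σ = (-12) + (3) + (13) = 4
Area = |Σ|/2 = 2.
Net area = 409.5 − 2 = 407.5.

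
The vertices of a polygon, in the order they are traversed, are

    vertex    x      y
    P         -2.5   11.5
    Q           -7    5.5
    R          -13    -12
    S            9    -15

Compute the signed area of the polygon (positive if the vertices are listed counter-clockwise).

Σ = (66.75) + (155.5) + (303) + (66) = 591.25
Signed area = Σ/2 = 295.625 (positive ⇒ counter-clockwise traversal).

295.625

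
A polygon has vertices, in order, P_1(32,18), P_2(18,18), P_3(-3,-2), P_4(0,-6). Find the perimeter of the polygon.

88

|P_1P_2| = √((-14)² + (0)²) = √196 = 14
|P_2P_3| = √((-21)² + (-20)²) = √841 = 29
|P_3P_4| = √((3)² + (-4)²) = √25 = 5
|P_4P_1| = √((32)² + (24)²) = √1600 = 40
Perimeter = 14 + 29 + 5 + 40 = 88.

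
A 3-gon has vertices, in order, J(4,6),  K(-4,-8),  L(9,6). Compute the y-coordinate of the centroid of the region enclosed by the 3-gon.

4/3

Apply the shoelace formula. First the cross-terms c_i = x_i·y_{i+1} − x_{i+1}·y_i:
  -8, 48, 30  ⇒  2A = 70, A = 35.
Then Σ (y_i + y_{i+1})·c_i = 280, so ȳ = 280 / (6·35) = 4/3.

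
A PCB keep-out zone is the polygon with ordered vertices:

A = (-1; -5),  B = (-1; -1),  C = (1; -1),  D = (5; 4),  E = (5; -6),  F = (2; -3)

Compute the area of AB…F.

Apply the shoelace formula: 2A = Σ (x_i·y_{i+1} − x_{i+1}·y_i), indices taken mod 6.
Cross-terms: -4, 2, 9, -50, -3, -13  ⇒  Σ = -59
Area = |Σ|/2 = 29.5.

29.5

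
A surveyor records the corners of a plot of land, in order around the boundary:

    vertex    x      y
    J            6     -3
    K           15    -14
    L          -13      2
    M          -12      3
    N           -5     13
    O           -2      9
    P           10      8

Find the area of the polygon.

Apply the shoelace formula: 2A = Σ (x_i·y_{i+1} − x_{i+1}·y_i), indices taken mod 7.
J→K: (6)(-14) − (15)(-3) = -39
K→L: (15)(2) − (-13)(-14) = -152
L→M: (-13)(3) − (-12)(2) = -15
M→N: (-12)(13) − (-5)(3) = -141
N→O: (-5)(9) − (-2)(13) = -19
O→P: (-2)(8) − (10)(9) = -106
P→J: (10)(-3) − (6)(8) = -78
Σ = -550
Area = |Σ|/2 = 275.

275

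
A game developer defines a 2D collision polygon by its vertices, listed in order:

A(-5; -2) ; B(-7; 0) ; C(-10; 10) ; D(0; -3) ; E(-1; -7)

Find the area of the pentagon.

45

A→B: (-5)(0) − (-7)(-2) = -14
B→C: (-7)(10) − (-10)(0) = -70
C→D: (-10)(-3) − (0)(10) = 30
D→E: (0)(-7) − (-1)(-3) = -3
E→A: (-1)(-2) − (-5)(-7) = -33
Σ = -90
Area = |Σ|/2 = 45.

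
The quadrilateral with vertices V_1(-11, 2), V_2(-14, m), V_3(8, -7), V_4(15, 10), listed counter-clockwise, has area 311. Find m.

-9

Write out the shoelace sum; only the two edges meeting at V_2 involve m:
2·Area = [((-11)·m − (-14)·2) + ((-14)·(-7) − 8·m)] + 325
       = -19·m + 451 = 622
⇒ m = -9.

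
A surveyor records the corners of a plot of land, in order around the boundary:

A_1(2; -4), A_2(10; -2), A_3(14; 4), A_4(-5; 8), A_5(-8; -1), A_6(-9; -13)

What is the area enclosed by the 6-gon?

A_1→A_2: (2)(-2) − (10)(-4) = 36
A_2→A_3: (10)(4) − (14)(-2) = 68
A_3→A_4: (14)(8) − (-5)(4) = 132
A_4→A_5: (-5)(-1) − (-8)(8) = 69
A_5→A_6: (-8)(-13) − (-9)(-1) = 95
A_6→A_1: (-9)(-4) − (2)(-13) = 62
Σ = 462
Area = |Σ|/2 = 231.

231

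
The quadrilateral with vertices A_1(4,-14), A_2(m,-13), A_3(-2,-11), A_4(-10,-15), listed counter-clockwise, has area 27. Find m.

The doubled signed area Σ (x_i y_{i+1} − x_{i+1} y_i) is linear in m.
With m=0 it equals 42; the coefficient of m is 3 (from the two edges through A_2).
So 3·m + 42 = 2·27 = 54 ⇒ m = 4.

4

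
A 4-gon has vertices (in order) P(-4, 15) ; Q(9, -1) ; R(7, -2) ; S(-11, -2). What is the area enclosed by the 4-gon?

Σ = (-131) + (-11) + (-36) + (-173) = -351
Area = |Σ|/2 = 175.5.

175.5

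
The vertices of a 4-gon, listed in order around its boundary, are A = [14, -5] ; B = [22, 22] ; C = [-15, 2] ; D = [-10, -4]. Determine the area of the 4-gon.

Σ = (418) + (374) + (80) + (106) = 978
Area = |Σ|/2 = 489.

489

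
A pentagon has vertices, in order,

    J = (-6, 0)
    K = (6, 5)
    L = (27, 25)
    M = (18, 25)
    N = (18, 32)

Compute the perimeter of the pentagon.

|JK| = √((12)² + (5)²) = √169 = 13
|KL| = √((21)² + (20)²) = √841 = 29
|LM| = √((-9)² + (0)²) = √81 = 9
|MN| = √((0)² + (7)²) = √49 = 7
|NJ| = √((-24)² + (-32)²) = √1600 = 40
Perimeter = 13 + 29 + 9 + 7 + 40 = 98.

98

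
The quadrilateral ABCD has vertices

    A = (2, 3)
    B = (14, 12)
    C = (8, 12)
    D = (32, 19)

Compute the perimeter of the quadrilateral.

80

|AB| = √((12)² + (9)²) = √225 = 15
|BC| = √((-6)² + (0)²) = √36 = 6
|CD| = √((24)² + (7)²) = √625 = 25
|DA| = √((-30)² + (-16)²) = √1156 = 34
Perimeter = 15 + 6 + 25 + 34 = 80.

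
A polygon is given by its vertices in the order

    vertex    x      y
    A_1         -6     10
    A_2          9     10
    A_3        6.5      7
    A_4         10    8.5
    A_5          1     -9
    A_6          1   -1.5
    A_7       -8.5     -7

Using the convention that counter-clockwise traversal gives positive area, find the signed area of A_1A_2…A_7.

Cross-terms: -150, -2, -14.75, -98.5, 7.5, -19.75, -127  ⇒  Σ = -404.5
Signed area = Σ/2 = -202.25 (negative ⇒ clockwise traversal).

-202.25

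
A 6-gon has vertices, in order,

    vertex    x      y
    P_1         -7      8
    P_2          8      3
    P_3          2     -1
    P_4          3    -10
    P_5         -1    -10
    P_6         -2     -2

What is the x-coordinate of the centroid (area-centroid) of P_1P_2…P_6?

Apply the shoelace formula. First the cross-terms c_i = x_i·y_{i+1} − x_{i+1}·y_i:
  -85, -14, -17, -40, -18, -30  ⇒  2A = -204, A = -102.
Then Σ (x_i + x_{i+1})·c_i = -66, so x̄ = -66 / (6·(-102)) = 11/102.

11/102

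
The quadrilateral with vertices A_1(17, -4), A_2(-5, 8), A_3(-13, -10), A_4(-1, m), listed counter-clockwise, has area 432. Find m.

Write out the shoelace sum; only the two edges meeting at A_4 involve m:
2·Area = [((-13)·m − (-1)·(-10)) + ((-1)·(-4) − 17·m)] + 270
       = -30·m + 264 = 864
⇒ m = -20.

-20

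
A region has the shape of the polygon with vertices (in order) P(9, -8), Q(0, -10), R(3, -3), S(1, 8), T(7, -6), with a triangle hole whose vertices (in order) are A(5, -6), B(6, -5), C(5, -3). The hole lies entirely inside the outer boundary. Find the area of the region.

47

Outer boundary:
Apply the shoelace (surveyor's) formula: 2A = Σ (x_i·y_{i+1} − x_{i+1}·y_i), indices taken mod 5.
Σ = (-90) + (30) + (27) + (-62) + (-2) = -97
Area = |Σ|/2 = 48.5.
Hole:
Apply the shoelace (surveyor's) formula: 2A = Σ (x_i·y_{i+1} − x_{i+1}·y_i), indices taken mod 3.
Cross-terms: 11, 7, -15  ⇒  Σ = 3
Area = |Σ|/2 = 1.5.
Net area = 48.5 − 1.5 = 47.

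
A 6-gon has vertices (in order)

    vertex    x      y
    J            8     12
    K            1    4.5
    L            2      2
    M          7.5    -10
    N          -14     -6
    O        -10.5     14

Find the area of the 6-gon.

J→K: (8)(4.5) − (1)(12) = 24
K→L: (1)(2) − (2)(4.5) = -7
L→M: (2)(-10) − (7.5)(2) = -35
M→N: (7.5)(-6) − (-14)(-10) = -185
N→O: (-14)(14) − (-10.5)(-6) = -259
O→J: (-10.5)(12) − (8)(14) = -238
Σ = -700
Area = |Σ|/2 = 350.

350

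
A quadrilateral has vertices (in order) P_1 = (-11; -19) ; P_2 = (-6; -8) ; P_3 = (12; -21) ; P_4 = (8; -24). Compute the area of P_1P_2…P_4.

170

Apply Gauss's area formula: 2A = Σ (x_i·y_{i+1} − x_{i+1}·y_i), indices taken mod 4.
Σ = (-26) + (222) + (-120) + (-416) = -340
Area = |Σ|/2 = 170.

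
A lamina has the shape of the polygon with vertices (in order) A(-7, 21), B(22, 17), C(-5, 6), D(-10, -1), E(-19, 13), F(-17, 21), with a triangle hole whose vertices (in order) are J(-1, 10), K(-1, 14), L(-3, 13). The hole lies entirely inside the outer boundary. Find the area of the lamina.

414

Outer boundary:
Σ = (-581) + (217) + (65) + (-149) + (-178) + (-210) = -836
Area = |Σ|/2 = 418.
Hole:
Apply the shoelace formula: 2A = Σ (x_i·y_{i+1} − x_{i+1}·y_i), indices taken mod 3.
J→K: (-1)(14) − (-1)(10) = -4
K→L: (-1)(13) − (-3)(14) = 29
L→J: (-3)(10) − (-1)(13) = -17
Σ = 8
Area = |Σ|/2 = 4.
Net area = 418 − 4 = 414.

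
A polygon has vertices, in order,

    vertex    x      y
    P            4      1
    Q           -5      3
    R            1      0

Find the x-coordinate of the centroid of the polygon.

Apply the shoelace formula. First the cross-terms c_i = x_i·y_{i+1} − x_{i+1}·y_i:
  17, -3, 1  ⇒  2A = 15, A = 7.5.
Then Σ (x_i + x_{i+1})·c_i = 0, so x̄ = 0 / (6·7.5) = 0.

0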